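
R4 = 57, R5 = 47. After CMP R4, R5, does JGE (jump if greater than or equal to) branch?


Trace:
  R4 = 57, R5 = 47
  CMP R4, R5  → compares 57 vs 47
  JGE checks: is 57 greater than or equal to 47?
  57 > 47, so condition is true
Branch taken: Yes

Yes


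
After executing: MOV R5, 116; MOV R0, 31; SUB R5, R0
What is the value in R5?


Register state trace:
  MOV R5, 116  → R5 = 116
  MOV R0, 31  → R0 = 31
  SUB R5, R0  → R5 = 116 - 31 = 85
Final: R5 = 85

85


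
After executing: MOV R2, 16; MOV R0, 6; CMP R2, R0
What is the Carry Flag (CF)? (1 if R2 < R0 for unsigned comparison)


Register state trace:
  MOV R2, 16  → R2 = 16
  MOV R0, 6  → R0 = 6
  CMP R2, R0  → unsigned 16 - 6: no borrow
  16 >= 6, so CF = 0
CF = 0

0


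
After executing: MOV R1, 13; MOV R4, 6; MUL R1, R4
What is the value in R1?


Register state trace:
  MOV R1, 13  → R1 = 13
  MOV R4, 6  → R4 = 6
  MUL R1, R4  → R1 = 13 * 6 = 78
Final: R1 = 78

78


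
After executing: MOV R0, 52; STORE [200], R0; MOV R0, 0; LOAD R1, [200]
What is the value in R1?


Register and memory trace:
  MOV R0, 52  → R0 = 52
  STORE [200], R0  → mem[200] = 52
  MOV R0, 0  → R0 = 0
  LOAD R1, [200]  → R1 = mem[200] = 52
Final: R1 = 52

52


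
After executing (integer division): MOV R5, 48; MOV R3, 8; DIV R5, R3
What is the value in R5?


Register state trace:
  MOV R5, 48  → R5 = 48
  MOV R3, 8  → R3 = 8
  DIV R5, R3  → R5 = 48 // 8 = 6
Final: R5 = 6

6


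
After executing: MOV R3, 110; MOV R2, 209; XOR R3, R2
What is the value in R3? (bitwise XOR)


Register state trace:
  MOV R3, 110  → R3 = 110 (0b01101110)
  MOV R2, 209  → R2 = 209 (0b11010001)
  XOR R3, R2  → R3 = 110 XOR 209 = 191 (0b10111111)
Final: R3 = 191

191


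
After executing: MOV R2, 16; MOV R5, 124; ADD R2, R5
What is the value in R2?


Register state trace:
  MOV R2, 16  → R2 = 16
  MOV R5, 124  → R5 = 124
  ADD R2, R5  → R2 = 16 + 124 = 140
Final: R2 = 140

140


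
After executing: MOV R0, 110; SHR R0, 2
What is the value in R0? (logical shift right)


Register state trace:
  MOV R0, 110  → R0 = 110
  SHR R0, 2  → R0 = 110 >> 2 = 110 // 2^2 = 27
Final: R0 = 27

27


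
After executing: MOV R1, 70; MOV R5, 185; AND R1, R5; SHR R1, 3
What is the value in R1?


Register state trace:
  MOV R1, 70  → R1 = 70 (0b01000110)
  MOV R5, 185  → R5 = 185 (0b10111001)
  AND R1, R5  → R1 = 70 AND 185 = 0 (0b00000000)
  SHR R1, 3  → R1 = 0 >> 3 = 0
Final: R1 = 0

0


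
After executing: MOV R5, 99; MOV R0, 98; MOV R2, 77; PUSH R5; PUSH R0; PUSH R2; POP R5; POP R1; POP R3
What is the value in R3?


Stack trace (top is rightmost):
  MOV R5, 99  → R5 = 99
  MOV R0, 98  → R0 = 98
  MOV R2, 77  → R2 = 77
  PUSH R5  → stack: [99]
  PUSH R0  → stack: [99, 98]
  PUSH R2  → stack: [99, 98, 77]
  POP R5  → R5 = 77, stack: [99, 98]
  POP R1  → R1 = 98, stack: [99]
  POP R3  → R3 = 99, stack: []
Final: R3 = 99

99


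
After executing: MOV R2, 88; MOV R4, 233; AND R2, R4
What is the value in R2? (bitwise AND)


Register state trace:
  MOV R2, 88  → R2 = 88 (0b01011000)
  MOV R4, 233  → R4 = 233 (0b11101001)
  AND R2, R4  → R2 = 88 AND 233 = 72 (0b01001000)
Final: R2 = 72

72


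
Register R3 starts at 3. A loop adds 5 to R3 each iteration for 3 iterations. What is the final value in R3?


Starting value: R3 = 3
  Iter 1: R3 = 3 + 5 = 8
  Iter 2: R3 = 8 + 5 = 13
  Iter 3: R3 = 13 + 5 = 18
Final: R3 = 18

18


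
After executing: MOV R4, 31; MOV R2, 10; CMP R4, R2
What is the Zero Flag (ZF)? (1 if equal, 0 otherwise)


Register state trace:
  MOV R4, 31  → R4 = 31
  MOV R2, 10  → R2 = 10
  CMP R4, R2  → computes 31 - 10 = 21
  Result is nonzero, so values are not equal
ZF = 0

0


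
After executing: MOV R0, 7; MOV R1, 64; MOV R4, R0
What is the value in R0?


Register state trace:
  MOV R0, 7  → R0 = 7
  MOV R1, 64  → R1 = 64
  MOV R4, R0  → R4 = 7
Final: R0 = 7

7


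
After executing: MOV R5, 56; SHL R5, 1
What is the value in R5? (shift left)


Register state trace:
  MOV R5, 56  → R5 = 56
  SHL R5, 1  → R5 = 56 << 1 = 56 * 2^1 = 112
Final: R5 = 112

112


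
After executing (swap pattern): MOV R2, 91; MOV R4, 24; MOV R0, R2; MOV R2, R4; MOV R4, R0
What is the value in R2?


Register state trace (swap pattern):
  MOV R2, 91  → R2 = 91
  MOV R4, 24  → R4 = 24
  MOV R0, R2  → R0 = 91  (save R2)
  MOV R2, R4  → R2 = 24  (R2 gets R4's value)
  MOV R4, R0  → R4 = 91  (R4 gets saved value)
Final: R2 = 24

24


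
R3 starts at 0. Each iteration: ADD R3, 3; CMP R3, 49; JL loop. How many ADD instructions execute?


Loop trace (R3 starts at 0, target 49, step 3):
  ADD #1: R3 = 0 + 3 = 3  → 3 < 49, loop
  ADD #2: R3 = 3 + 3 = 6  → 6 < 49, loop
  ADD #3: R3 = 6 + 3 = 9  → 9 < 49, loop
  ADD #4: R3 = 9 + 3 = 12  → 12 < 49, loop
  ADD #5: R3 = 12 + 3 = 15  → 15 < 49, loop
  ADD #6: R3 = 15 + 3 = 18  → 18 < 49, loop
  ADD #7: R3 = 18 + 3 = 21  → 21 < 49, loop
  ADD #8: R3 = 21 + 3 = 24  → 24 < 49, loop
  ADD #9: R3 = 24 + 3 = 27  → 27 < 49, loop
  ADD #10: R3 = 27 + 3 = 30  → 30 < 49, loop
  ADD #11: R3 = 30 + 3 = 33  → 33 < 49, loop
  ADD #12: R3 = 33 + 3 = 36  → 36 < 49, loop
  ADD #13: R3 = 36 + 3 = 39  → 39 < 49, loop
  ADD #14: R3 = 39 + 3 = 42  → 42 < 49, loop
  ADD #15: R3 = 42 + 3 = 45  → 45 < 49, loop
  ADD #16: R3 = 45 + 3 = 48  → 48 < 49, loop
  ADD #17: R3 = 48 + 3 = 51  → 51 >= 49, exit
Total ADD instructions: 17

17


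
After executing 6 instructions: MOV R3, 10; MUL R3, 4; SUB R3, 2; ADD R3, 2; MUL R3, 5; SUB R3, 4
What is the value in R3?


Register state trace:
  MOV R3, 10  → R3 = 10
  MUL R3, 4  → R3 = 10 * 4 = 40
  SUB R3, 2  → R3 = 40 - 2 = 38
  ADD R3, 2  → R3 = 38 + 2 = 40
  MUL R3, 5  → R3 = 40 * 5 = 200
  SUB R3, 4  → R3 = 200 - 4 = 196
Final: R3 = 196

196


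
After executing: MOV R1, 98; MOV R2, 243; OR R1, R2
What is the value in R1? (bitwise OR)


Register state trace:
  MOV R1, 98  → R1 = 98 (0b01100010)
  MOV R2, 243  → R2 = 243 (0b11110011)
  OR R1, R2   → R1 = 98 OR 243 = 243 (0b11110011)
Final: R1 = 243

243


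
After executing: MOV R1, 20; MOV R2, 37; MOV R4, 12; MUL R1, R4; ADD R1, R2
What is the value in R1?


Register state trace:
  MOV R1, 20  → R1 = 20
  MOV R2, 37  → R2 = 37
  MOV R4, 12  → R4 = 12
  MUL R1, R4  → R1 = 20 * 12 = 240
  ADD R1, R2  → R1 = 240 + 37 = 277
Final: R1 = 277

277


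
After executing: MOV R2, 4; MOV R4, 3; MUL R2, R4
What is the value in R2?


Register state trace:
  MOV R2, 4  → R2 = 4
  MOV R4, 3  → R4 = 3
  MUL R2, R4  → R2 = 4 * 3 = 12
Final: R2 = 12

12


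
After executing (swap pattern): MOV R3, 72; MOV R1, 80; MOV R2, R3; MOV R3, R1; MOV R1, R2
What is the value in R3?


Register state trace (swap pattern):
  MOV R3, 72  → R3 = 72
  MOV R1, 80  → R1 = 80
  MOV R2, R3  → R2 = 72  (save R3)
  MOV R3, R1  → R3 = 80  (R3 gets R1's value)
  MOV R1, R2  → R1 = 72  (R1 gets saved value)
Final: R3 = 80

80


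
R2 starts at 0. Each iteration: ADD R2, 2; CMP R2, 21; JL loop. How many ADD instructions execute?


Loop trace (R2 starts at 0, target 21, step 2):
  ADD #1: R2 = 0 + 2 = 2  → 2 < 21, loop
  ADD #2: R2 = 2 + 2 = 4  → 4 < 21, loop
  ADD #3: R2 = 4 + 2 = 6  → 6 < 21, loop
  ADD #4: R2 = 6 + 2 = 8  → 8 < 21, loop
  ADD #5: R2 = 8 + 2 = 10  → 10 < 21, loop
  ADD #6: R2 = 10 + 2 = 12  → 12 < 21, loop
  ADD #7: R2 = 12 + 2 = 14  → 14 < 21, loop
  ADD #8: R2 = 14 + 2 = 16  → 16 < 21, loop
  ADD #9: R2 = 16 + 2 = 18  → 18 < 21, loop
  ADD #10: R2 = 18 + 2 = 20  → 20 < 21, loop
  ADD #11: R2 = 20 + 2 = 22  → 22 >= 21, exit
Total ADD instructions: 11

11


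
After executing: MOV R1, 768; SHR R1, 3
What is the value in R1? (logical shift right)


Register state trace:
  MOV R1, 768  → R1 = 768
  SHR R1, 3  → R1 = 768 >> 3 = 768 // 2^3 = 96
Final: R1 = 96

96


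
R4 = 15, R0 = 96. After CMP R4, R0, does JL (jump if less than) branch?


Trace:
  R4 = 15, R0 = 96
  CMP R4, R0  → compares 15 vs 96
  JL checks: is 15 less than 96?
  15 < 96, so condition is true
Branch taken: Yes

Yes


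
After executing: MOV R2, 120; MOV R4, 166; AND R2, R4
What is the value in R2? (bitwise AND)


Register state trace:
  MOV R2, 120  → R2 = 120 (0b01111000)
  MOV R4, 166  → R4 = 166 (0b10100110)
  AND R2, R4  → R2 = 120 AND 166 = 32 (0b00100000)
Final: R2 = 32

32


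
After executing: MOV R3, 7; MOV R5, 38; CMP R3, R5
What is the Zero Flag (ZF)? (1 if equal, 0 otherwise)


Register state trace:
  MOV R3, 7  → R3 = 7
  MOV R5, 38  → R5 = 38
  CMP R3, R5  → computes 7 - 38 = -31
  Result is nonzero, so values are not equal
ZF = 0

0


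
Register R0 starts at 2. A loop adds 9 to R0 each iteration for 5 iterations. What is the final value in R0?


Starting value: R0 = 2
  Iter 1: R0 = 2 + 9 = 11
  Iter 2: R0 = 11 + 9 = 20
  Iter 3: R0 = 20 + 9 = 29
  Iter 4: R0 = 29 + 9 = 38
  Iter 5: R0 = 38 + 9 = 47
Final: R0 = 47

47


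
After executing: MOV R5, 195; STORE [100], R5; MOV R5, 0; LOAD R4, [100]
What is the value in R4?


Register and memory trace:
  MOV R5, 195  → R5 = 195
  STORE [100], R5  → mem[100] = 195
  MOV R5, 0  → R5 = 0
  LOAD R4, [100]  → R4 = mem[100] = 195
Final: R4 = 195

195


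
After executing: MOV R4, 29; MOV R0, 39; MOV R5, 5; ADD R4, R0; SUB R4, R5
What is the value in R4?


Register state trace:
  MOV R4, 29  → R4 = 29
  MOV R0, 39  → R0 = 39
  MOV R5, 5  → R5 = 5
  ADD R4, R0  → R4 = 29 + 39 = 68
  SUB R4, R5  → R4 = 68 - 5 = 63
Final: R4 = 63

63


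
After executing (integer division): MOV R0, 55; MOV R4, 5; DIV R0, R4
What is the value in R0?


Register state trace:
  MOV R0, 55  → R0 = 55
  MOV R4, 5  → R4 = 5
  DIV R0, R4  → R0 = 55 // 5 = 11
Final: R0 = 11

11


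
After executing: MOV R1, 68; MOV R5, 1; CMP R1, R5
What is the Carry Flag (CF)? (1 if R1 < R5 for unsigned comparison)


Register state trace:
  MOV R1, 68  → R1 = 68
  MOV R5, 1  → R5 = 1
  CMP R1, R5  → unsigned 68 - 1: no borrow
  68 >= 1, so CF = 0
CF = 0

0


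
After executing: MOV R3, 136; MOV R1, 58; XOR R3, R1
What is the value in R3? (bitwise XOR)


Register state trace:
  MOV R3, 136  → R3 = 136 (0b10001000)
  MOV R1, 58  → R1 = 58 (0b00111010)
  XOR R3, R1  → R3 = 136 XOR 58 = 178 (0b10110010)
Final: R3 = 178

178


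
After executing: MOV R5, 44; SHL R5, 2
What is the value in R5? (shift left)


Register state trace:
  MOV R5, 44  → R5 = 44
  SHL R5, 2  → R5 = 44 << 2 = 44 * 2^2 = 176
Final: R5 = 176

176


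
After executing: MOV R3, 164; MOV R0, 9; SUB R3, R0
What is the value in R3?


Register state trace:
  MOV R3, 164  → R3 = 164
  MOV R0, 9  → R0 = 9
  SUB R3, R0  → R3 = 164 - 9 = 155
Final: R3 = 155

155


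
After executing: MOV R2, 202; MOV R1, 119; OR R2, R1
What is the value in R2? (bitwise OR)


Register state trace:
  MOV R2, 202  → R2 = 202 (0b11001010)
  MOV R1, 119  → R1 = 119 (0b01110111)
  OR R2, R1   → R2 = 202 OR 119 = 255 (0b11111111)
Final: R2 = 255

255


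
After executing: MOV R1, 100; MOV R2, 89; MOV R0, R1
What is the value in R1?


Register state trace:
  MOV R1, 100  → R1 = 100
  MOV R2, 89  → R2 = 89
  MOV R0, R1  → R0 = 100
Final: R1 = 100

100


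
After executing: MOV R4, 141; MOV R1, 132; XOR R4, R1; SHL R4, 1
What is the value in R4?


Register state trace:
  MOV R4, 141  → R4 = 141 (0b10001101)
  MOV R1, 132  → R1 = 132 (0b10000100)
  XOR R4, R1  → R4 = 141 XOR 132 = 9 (0b00001001)
  SHL R4, 1  → R4 = 9 << 1 = 18
Final: R4 = 18

18


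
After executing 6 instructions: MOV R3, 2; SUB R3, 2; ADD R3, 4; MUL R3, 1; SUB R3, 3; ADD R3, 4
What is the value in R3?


Register state trace:
  MOV R3, 2  → R3 = 2
  SUB R3, 2  → R3 = 2 - 2 = 0
  ADD R3, 4  → R3 = 0 + 4 = 4
  MUL R3, 1  → R3 = 4 * 1 = 4
  SUB R3, 3  → R3 = 4 - 3 = 1
  ADD R3, 4  → R3 = 1 + 4 = 5
Final: R3 = 5

5


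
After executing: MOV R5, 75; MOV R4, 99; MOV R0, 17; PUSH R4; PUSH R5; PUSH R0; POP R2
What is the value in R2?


Stack trace (top is rightmost):
  MOV R5, 75  → R5 = 75
  MOV R4, 99  → R4 = 99
  MOV R0, 17  → R0 = 17
  PUSH R4  → stack: [99]
  PUSH R5  → stack: [99, 75]
  PUSH R0  → stack: [99, 75, 17]
  POP R2  → R2 = 17, stack: [99, 75]
Final: R2 = 17

17


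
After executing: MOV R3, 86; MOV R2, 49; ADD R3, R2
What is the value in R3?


Register state trace:
  MOV R3, 86  → R3 = 86
  MOV R2, 49  → R2 = 49
  ADD R3, R2  → R3 = 86 + 49 = 135
Final: R3 = 135

135


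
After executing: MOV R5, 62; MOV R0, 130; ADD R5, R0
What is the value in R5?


Register state trace:
  MOV R5, 62  → R5 = 62
  MOV R0, 130  → R0 = 130
  ADD R5, R0  → R5 = 62 + 130 = 192
Final: R5 = 192

192


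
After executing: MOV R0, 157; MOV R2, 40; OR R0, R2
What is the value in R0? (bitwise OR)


Register state trace:
  MOV R0, 157  → R0 = 157 (0b10011101)
  MOV R2, 40  → R2 = 40 (0b00101000)
  OR R0, R2   → R0 = 157 OR 40 = 189 (0b10111101)
Final: R0 = 189

189


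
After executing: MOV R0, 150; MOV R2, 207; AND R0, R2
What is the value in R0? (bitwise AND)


Register state trace:
  MOV R0, 150  → R0 = 150 (0b10010110)
  MOV R2, 207  → R2 = 207 (0b11001111)
  AND R0, R2  → R0 = 150 AND 207 = 134 (0b10000110)
Final: R0 = 134

134


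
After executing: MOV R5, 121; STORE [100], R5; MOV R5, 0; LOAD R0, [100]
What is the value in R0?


Register and memory trace:
  MOV R5, 121  → R5 = 121
  STORE [100], R5  → mem[100] = 121
  MOV R5, 0  → R5 = 0
  LOAD R0, [100]  → R0 = mem[100] = 121
Final: R0 = 121

121


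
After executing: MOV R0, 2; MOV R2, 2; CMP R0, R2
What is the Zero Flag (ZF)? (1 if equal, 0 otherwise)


Register state trace:
  MOV R0, 2  → R0 = 2
  MOV R2, 2  → R2 = 2
  CMP R0, R2  → computes 2 - 2 = 0
  Result is zero, so values are equal
ZF = 1

1


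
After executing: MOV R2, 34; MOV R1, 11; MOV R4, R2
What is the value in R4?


Register state trace:
  MOV R2, 34  → R2 = 34
  MOV R1, 11  → R1 = 11
  MOV R4, R2  → R4 = 34
Final: R4 = 34

34


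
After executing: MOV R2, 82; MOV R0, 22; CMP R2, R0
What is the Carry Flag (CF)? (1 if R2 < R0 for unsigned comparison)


Register state trace:
  MOV R2, 82  → R2 = 82
  MOV R0, 22  → R0 = 22
  CMP R2, R0  → unsigned 82 - 22: no borrow
  82 >= 22, so CF = 0
CF = 0

0


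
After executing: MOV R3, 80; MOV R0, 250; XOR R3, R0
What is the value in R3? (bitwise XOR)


Register state trace:
  MOV R3, 80  → R3 = 80 (0b01010000)
  MOV R0, 250  → R0 = 250 (0b11111010)
  XOR R3, R0  → R3 = 80 XOR 250 = 170 (0b10101010)
Final: R3 = 170

170


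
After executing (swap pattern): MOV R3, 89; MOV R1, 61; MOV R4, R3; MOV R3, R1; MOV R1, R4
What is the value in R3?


Register state trace (swap pattern):
  MOV R3, 89  → R3 = 89
  MOV R1, 61  → R1 = 61
  MOV R4, R3  → R4 = 89  (save R3)
  MOV R3, R1  → R3 = 61  (R3 gets R1's value)
  MOV R1, R4  → R1 = 89  (R1 gets saved value)
Final: R3 = 61

61


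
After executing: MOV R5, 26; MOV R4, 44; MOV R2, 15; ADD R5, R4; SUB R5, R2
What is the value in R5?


Register state trace:
  MOV R5, 26  → R5 = 26
  MOV R4, 44  → R4 = 44
  MOV R2, 15  → R2 = 15
  ADD R5, R4  → R5 = 26 + 44 = 70
  SUB R5, R2  → R5 = 70 - 15 = 55
Final: R5 = 55

55


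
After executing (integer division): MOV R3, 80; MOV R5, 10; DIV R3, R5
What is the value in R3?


Register state trace:
  MOV R3, 80  → R3 = 80
  MOV R5, 10  → R5 = 10
  DIV R3, R5  → R3 = 80 // 10 = 8
Final: R3 = 8

8


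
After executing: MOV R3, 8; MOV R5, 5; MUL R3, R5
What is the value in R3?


Register state trace:
  MOV R3, 8  → R3 = 8
  MOV R5, 5  → R5 = 5
  MUL R3, R5  → R3 = 8 * 5 = 40
Final: R3 = 40

40


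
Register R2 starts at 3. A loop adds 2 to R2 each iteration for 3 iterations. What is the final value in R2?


Starting value: R2 = 3
  Iter 1: R2 = 3 + 2 = 5
  Iter 2: R2 = 5 + 2 = 7
  Iter 3: R2 = 7 + 2 = 9
Final: R2 = 9

9


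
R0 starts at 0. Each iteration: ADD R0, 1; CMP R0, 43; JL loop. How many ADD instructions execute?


Loop trace (R0 starts at 0, target 43, step 1):
  ADD #1: R0 = 0 + 1 = 1  → 1 < 43, loop
  ADD #2: R0 = 1 + 1 = 2  → 2 < 43, loop
  ADD #3: R0 = 2 + 1 = 3  → 3 < 43, loop
  ADD #4: R0 = 3 + 1 = 4  → 4 < 43, loop
  ADD #5: R0 = 4 + 1 = 5  → 5 < 43, loop
  ADD #6: R0 = 5 + 1 = 6  → 6 < 43, loop
  ADD #7: R0 = 6 + 1 = 7  → 7 < 43, loop
  ADD #8: R0 = 7 + 1 = 8  → 8 < 43, loop
  ADD #9: R0 = 8 + 1 = 9  → 9 < 43, loop
  ADD #10: R0 = 9 + 1 = 10  → 10 < 43, loop
  ADD #11: R0 = 10 + 1 = 11  → 11 < 43, loop
  ADD #12: R0 = 11 + 1 = 12  → 12 < 43, loop
  ADD #13: R0 = 12 + 1 = 13  → 13 < 43, loop
  ADD #14: R0 = 13 + 1 = 14  → 14 < 43, loop
  ADD #15: R0 = 14 + 1 = 15  → 15 < 43, loop
  ADD #16: R0 = 15 + 1 = 16  → 16 < 43, loop
  ADD #17: R0 = 16 + 1 = 17  → 17 < 43, loop
  ADD #18: R0 = 17 + 1 = 18  → 18 < 43, loop
  ADD #19: R0 = 18 + 1 = 19  → 19 < 43, loop
  ADD #20: R0 = 19 + 1 = 20  → 20 < 43, loop
  ADD #21: R0 = 20 + 1 = 21  → 21 < 43, loop
  ADD #22: R0 = 21 + 1 = 22  → 22 < 43, loop
  ADD #23: R0 = 22 + 1 = 23  → 23 < 43, loop
  ADD #24: R0 = 23 + 1 = 24  → 24 < 43, loop
  ADD #25: R0 = 24 + 1 = 25  → 25 < 43, loop
  ADD #26: R0 = 25 + 1 = 26  → 26 < 43, loop
  ADD #27: R0 = 26 + 1 = 27  → 27 < 43, loop
  ADD #28: R0 = 27 + 1 = 28  → 28 < 43, loop
  ADD #29: R0 = 28 + 1 = 29  → 29 < 43, loop
  ADD #30: R0 = 29 + 1 = 30  → 30 < 43, loop
  ADD #31: R0 = 30 + 1 = 31  → 31 < 43, loop
  ADD #32: R0 = 31 + 1 = 32  → 32 < 43, loop
  ADD #33: R0 = 32 + 1 = 33  → 33 < 43, loop
  ADD #34: R0 = 33 + 1 = 34  → 34 < 43, loop
  ADD #35: R0 = 34 + 1 = 35  → 35 < 43, loop
  ADD #36: R0 = 35 + 1 = 36  → 36 < 43, loop
  ADD #37: R0 = 36 + 1 = 37  → 37 < 43, loop
  ADD #38: R0 = 37 + 1 = 38  → 38 < 43, loop
  ADD #39: R0 = 38 + 1 = 39  → 39 < 43, loop
  ADD #40: R0 = 39 + 1 = 40  → 40 < 43, loop
  ADD #41: R0 = 40 + 1 = 41  → 41 < 43, loop
  ADD #42: R0 = 41 + 1 = 42  → 42 < 43, loop
  ADD #43: R0 = 42 + 1 = 43  → 43 >= 43, exit
Total ADD instructions: 43

43


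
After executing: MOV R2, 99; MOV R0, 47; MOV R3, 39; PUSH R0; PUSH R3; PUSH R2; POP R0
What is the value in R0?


Stack trace (top is rightmost):
  MOV R2, 99  → R2 = 99
  MOV R0, 47  → R0 = 47
  MOV R3, 39  → R3 = 39
  PUSH R0  → stack: [47]
  PUSH R3  → stack: [47, 39]
  PUSH R2  → stack: [47, 39, 99]
  POP R0  → R0 = 99, stack: [47, 39]
Final: R0 = 99

99


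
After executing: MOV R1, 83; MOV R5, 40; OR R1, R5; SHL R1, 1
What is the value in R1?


Register state trace:
  MOV R1, 83  → R1 = 83 (0b01010011)
  MOV R5, 40  → R5 = 40 (0b00101000)
  OR R1, R5  → R1 = 83 OR 40 = 123 (0b01111011)
  SHL R1, 1  → R1 = 123 << 1 = 246
Final: R1 = 246

246


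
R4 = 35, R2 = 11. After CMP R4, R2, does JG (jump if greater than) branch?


Trace:
  R4 = 35, R2 = 11
  CMP R4, R2  → compares 35 vs 11
  JG checks: is 35 greater than 11?
  35 > 11, so condition is true
Branch taken: Yes

Yes


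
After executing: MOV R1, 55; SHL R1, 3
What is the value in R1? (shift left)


Register state trace:
  MOV R1, 55  → R1 = 55
  SHL R1, 3  → R1 = 55 << 3 = 55 * 2^3 = 440
Final: R1 = 440

440


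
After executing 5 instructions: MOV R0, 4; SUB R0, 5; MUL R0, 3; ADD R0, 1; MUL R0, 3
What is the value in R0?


Register state trace:
  MOV R0, 4  → R0 = 4
  SUB R0, 5  → R0 = 4 - 5 = -1
  MUL R0, 3  → R0 = -1 * 3 = -3
  ADD R0, 1  → R0 = -3 + 1 = -2
  MUL R0, 3  → R0 = -2 * 3 = -6
Final: R0 = -6

-6


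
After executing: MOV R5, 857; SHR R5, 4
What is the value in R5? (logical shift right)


Register state trace:
  MOV R5, 857  → R5 = 857
  SHR R5, 4  → R5 = 857 >> 4 = 857 // 2^4 = 53
Final: R5 = 53

53


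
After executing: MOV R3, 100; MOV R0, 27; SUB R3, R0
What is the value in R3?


Register state trace:
  MOV R3, 100  → R3 = 100
  MOV R0, 27  → R0 = 27
  SUB R3, R0  → R3 = 100 - 27 = 73
Final: R3 = 73

73


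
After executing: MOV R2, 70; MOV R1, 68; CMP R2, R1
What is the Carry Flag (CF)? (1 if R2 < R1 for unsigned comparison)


Register state trace:
  MOV R2, 70  → R2 = 70
  MOV R1, 68  → R1 = 68
  CMP R2, R1  → unsigned 70 - 68: no borrow
  70 >= 68, so CF = 0
CF = 0

0


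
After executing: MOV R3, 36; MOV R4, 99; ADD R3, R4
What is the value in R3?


Register state trace:
  MOV R3, 36  → R3 = 36
  MOV R4, 99  → R4 = 99
  ADD R3, R4  → R3 = 36 + 99 = 135
Final: R3 = 135

135


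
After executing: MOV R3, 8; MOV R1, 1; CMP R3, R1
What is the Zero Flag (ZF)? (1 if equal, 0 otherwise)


Register state trace:
  MOV R3, 8  → R3 = 8
  MOV R1, 1  → R1 = 1
  CMP R3, R1  → computes 8 - 1 = 7
  Result is nonzero, so values are not equal
ZF = 0

0


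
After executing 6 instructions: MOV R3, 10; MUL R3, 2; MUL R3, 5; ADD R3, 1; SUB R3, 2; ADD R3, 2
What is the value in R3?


Register state trace:
  MOV R3, 10  → R3 = 10
  MUL R3, 2  → R3 = 10 * 2 = 20
  MUL R3, 5  → R3 = 20 * 5 = 100
  ADD R3, 1  → R3 = 100 + 1 = 101
  SUB R3, 2  → R3 = 101 - 2 = 99
  ADD R3, 2  → R3 = 99 + 2 = 101
Final: R3 = 101

101


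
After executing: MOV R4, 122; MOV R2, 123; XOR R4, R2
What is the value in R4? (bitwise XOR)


Register state trace:
  MOV R4, 122  → R4 = 122 (0b01111010)
  MOV R2, 123  → R2 = 123 (0b01111011)
  XOR R4, R2  → R4 = 122 XOR 123 = 1 (0b00000001)
Final: R4 = 1

1


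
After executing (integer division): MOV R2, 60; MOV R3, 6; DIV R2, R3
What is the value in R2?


Register state trace:
  MOV R2, 60  → R2 = 60
  MOV R3, 6  → R3 = 6
  DIV R2, R3  → R2 = 60 // 6 = 10
Final: R2 = 10

10


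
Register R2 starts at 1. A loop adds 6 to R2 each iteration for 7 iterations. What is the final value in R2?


Starting value: R2 = 1
  Iter 1: R2 = 1 + 6 = 7
  Iter 2: R2 = 7 + 6 = 13
  Iter 3: R2 = 13 + 6 = 19
  Iter 4: R2 = 19 + 6 = 25
  Iter 5: R2 = 25 + 6 = 31
  Iter 6: R2 = 31 + 6 = 37
  Iter 7: R2 = 37 + 6 = 43
Final: R2 = 43

43


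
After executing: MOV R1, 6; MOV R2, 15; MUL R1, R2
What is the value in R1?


Register state trace:
  MOV R1, 6  → R1 = 6
  MOV R2, 15  → R2 = 15
  MUL R1, R2  → R1 = 6 * 15 = 90
Final: R1 = 90

90


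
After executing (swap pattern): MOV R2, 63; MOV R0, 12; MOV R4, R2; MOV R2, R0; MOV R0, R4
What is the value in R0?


Register state trace (swap pattern):
  MOV R2, 63  → R2 = 63
  MOV R0, 12  → R0 = 12
  MOV R4, R2  → R4 = 63  (save R2)
  MOV R2, R0  → R2 = 12  (R2 gets R0's value)
  MOV R0, R4  → R0 = 63  (R0 gets saved value)
Final: R0 = 63

63


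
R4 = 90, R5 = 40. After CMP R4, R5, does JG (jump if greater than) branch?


Trace:
  R4 = 90, R5 = 40
  CMP R4, R5  → compares 90 vs 40
  JG checks: is 90 greater than 40?
  90 > 40, so condition is true
Branch taken: Yes

Yes


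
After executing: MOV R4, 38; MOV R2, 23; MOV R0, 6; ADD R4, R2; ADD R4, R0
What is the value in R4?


Register state trace:
  MOV R4, 38  → R4 = 38
  MOV R2, 23  → R2 = 23
  MOV R0, 6  → R0 = 6
  ADD R4, R2  → R4 = 38 + 23 = 61
  ADD R4, R0  → R4 = 61 + 6 = 67
Final: R4 = 67

67


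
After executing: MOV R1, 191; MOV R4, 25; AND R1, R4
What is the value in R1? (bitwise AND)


Register state trace:
  MOV R1, 191  → R1 = 191 (0b10111111)
  MOV R4, 25  → R4 = 25 (0b00011001)
  AND R1, R4  → R1 = 191 AND 25 = 25 (0b00011001)
Final: R1 = 25

25


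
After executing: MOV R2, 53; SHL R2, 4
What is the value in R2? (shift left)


Register state trace:
  MOV R2, 53  → R2 = 53
  SHL R2, 4  → R2 = 53 << 4 = 53 * 2^4 = 848
Final: R2 = 848

848


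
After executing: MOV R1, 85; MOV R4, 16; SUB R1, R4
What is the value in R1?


Register state trace:
  MOV R1, 85  → R1 = 85
  MOV R4, 16  → R4 = 16
  SUB R1, R4  → R1 = 85 - 16 = 69
Final: R1 = 69

69


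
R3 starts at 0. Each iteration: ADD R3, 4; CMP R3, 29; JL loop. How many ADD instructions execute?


Loop trace (R3 starts at 0, target 29, step 4):
  ADD #1: R3 = 0 + 4 = 4  → 4 < 29, loop
  ADD #2: R3 = 4 + 4 = 8  → 8 < 29, loop
  ADD #3: R3 = 8 + 4 = 12  → 12 < 29, loop
  ADD #4: R3 = 12 + 4 = 16  → 16 < 29, loop
  ADD #5: R3 = 16 + 4 = 20  → 20 < 29, loop
  ADD #6: R3 = 20 + 4 = 24  → 24 < 29, loop
  ADD #7: R3 = 24 + 4 = 28  → 28 < 29, loop
  ADD #8: R3 = 28 + 4 = 32  → 32 >= 29, exit
Total ADD instructions: 8

8


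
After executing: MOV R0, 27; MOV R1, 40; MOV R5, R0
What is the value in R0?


Register state trace:
  MOV R0, 27  → R0 = 27
  MOV R1, 40  → R1 = 40
  MOV R5, R0  → R5 = 27
Final: R0 = 27

27


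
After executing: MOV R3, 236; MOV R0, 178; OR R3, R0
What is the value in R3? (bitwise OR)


Register state trace:
  MOV R3, 236  → R3 = 236 (0b11101100)
  MOV R0, 178  → R0 = 178 (0b10110010)
  OR R3, R0   → R3 = 236 OR 178 = 254 (0b11111110)
Final: R3 = 254

254


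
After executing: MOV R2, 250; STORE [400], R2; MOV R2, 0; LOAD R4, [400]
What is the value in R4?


Register and memory trace:
  MOV R2, 250  → R2 = 250
  STORE [400], R2  → mem[400] = 250
  MOV R2, 0  → R2 = 0
  LOAD R4, [400]  → R4 = mem[400] = 250
Final: R4 = 250

250


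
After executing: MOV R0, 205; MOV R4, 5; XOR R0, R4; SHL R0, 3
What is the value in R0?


Register state trace:
  MOV R0, 205  → R0 = 205 (0b11001101)
  MOV R4, 5  → R4 = 5 (0b00000101)
  XOR R0, R4  → R0 = 205 XOR 5 = 200 (0b11001000)
  SHL R0, 3  → R0 = 200 << 3 = 1600
Final: R0 = 1600

1600


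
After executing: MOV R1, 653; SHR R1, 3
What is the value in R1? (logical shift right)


Register state trace:
  MOV R1, 653  → R1 = 653
  SHR R1, 3  → R1 = 653 >> 3 = 653 // 2^3 = 81
Final: R1 = 81

81


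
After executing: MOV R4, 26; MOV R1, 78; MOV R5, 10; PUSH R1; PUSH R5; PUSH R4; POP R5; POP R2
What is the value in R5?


Stack trace (top is rightmost):
  MOV R4, 26  → R4 = 26
  MOV R1, 78  → R1 = 78
  MOV R5, 10  → R5 = 10
  PUSH R1  → stack: [78]
  PUSH R5  → stack: [78, 10]
  PUSH R4  → stack: [78, 10, 26]
  POP R5  → R5 = 26, stack: [78, 10]
  POP R2  → R2 = 10, stack: [78]
Final: R5 = 26

26


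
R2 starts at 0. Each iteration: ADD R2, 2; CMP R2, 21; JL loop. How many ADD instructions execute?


Loop trace (R2 starts at 0, target 21, step 2):
  ADD #1: R2 = 0 + 2 = 2  → 2 < 21, loop
  ADD #2: R2 = 2 + 2 = 4  → 4 < 21, loop
  ADD #3: R2 = 4 + 2 = 6  → 6 < 21, loop
  ADD #4: R2 = 6 + 2 = 8  → 8 < 21, loop
  ADD #5: R2 = 8 + 2 = 10  → 10 < 21, loop
  ADD #6: R2 = 10 + 2 = 12  → 12 < 21, loop
  ADD #7: R2 = 12 + 2 = 14  → 14 < 21, loop
  ADD #8: R2 = 14 + 2 = 16  → 16 < 21, loop
  ADD #9: R2 = 16 + 2 = 18  → 18 < 21, loop
  ADD #10: R2 = 18 + 2 = 20  → 20 < 21, loop
  ADD #11: R2 = 20 + 2 = 22  → 22 >= 21, exit
Total ADD instructions: 11

11


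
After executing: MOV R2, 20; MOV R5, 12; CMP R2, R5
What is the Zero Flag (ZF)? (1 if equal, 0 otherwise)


Register state trace:
  MOV R2, 20  → R2 = 20
  MOV R5, 12  → R5 = 12
  CMP R2, R5  → computes 20 - 12 = 8
  Result is nonzero, so values are not equal
ZF = 0

0


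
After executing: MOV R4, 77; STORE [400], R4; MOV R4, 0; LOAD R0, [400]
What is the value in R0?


Register and memory trace:
  MOV R4, 77  → R4 = 77
  STORE [400], R4  → mem[400] = 77
  MOV R4, 0  → R4 = 0
  LOAD R0, [400]  → R0 = mem[400] = 77
Final: R0 = 77

77


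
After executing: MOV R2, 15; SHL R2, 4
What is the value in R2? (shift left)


Register state trace:
  MOV R2, 15  → R2 = 15
  SHL R2, 4  → R2 = 15 << 4 = 15 * 2^4 = 240
Final: R2 = 240

240


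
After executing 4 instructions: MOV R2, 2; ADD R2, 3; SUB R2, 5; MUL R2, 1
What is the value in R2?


Register state trace:
  MOV R2, 2  → R2 = 2
  ADD R2, 3  → R2 = 2 + 3 = 5
  SUB R2, 5  → R2 = 5 - 5 = 0
  MUL R2, 1  → R2 = 0 * 1 = 0
Final: R2 = 0

0


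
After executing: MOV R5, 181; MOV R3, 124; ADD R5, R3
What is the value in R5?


Register state trace:
  MOV R5, 181  → R5 = 181
  MOV R3, 124  → R3 = 124
  ADD R5, R3  → R5 = 181 + 124 = 305
Final: R5 = 305

305


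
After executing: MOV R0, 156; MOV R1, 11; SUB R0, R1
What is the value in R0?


Register state trace:
  MOV R0, 156  → R0 = 156
  MOV R1, 11  → R1 = 11
  SUB R0, R1  → R0 = 156 - 11 = 145
Final: R0 = 145

145


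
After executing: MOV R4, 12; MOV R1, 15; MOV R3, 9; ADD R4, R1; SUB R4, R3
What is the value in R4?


Register state trace:
  MOV R4, 12  → R4 = 12
  MOV R1, 15  → R1 = 15
  MOV R3, 9  → R3 = 9
  ADD R4, R1  → R4 = 12 + 15 = 27
  SUB R4, R3  → R4 = 27 - 9 = 18
Final: R4 = 18

18


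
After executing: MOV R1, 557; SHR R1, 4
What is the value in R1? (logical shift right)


Register state trace:
  MOV R1, 557  → R1 = 557
  SHR R1, 4  → R1 = 557 >> 4 = 557 // 2^4 = 34
Final: R1 = 34

34


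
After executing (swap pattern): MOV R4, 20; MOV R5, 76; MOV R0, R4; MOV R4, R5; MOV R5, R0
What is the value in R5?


Register state trace (swap pattern):
  MOV R4, 20  → R4 = 20
  MOV R5, 76  → R5 = 76
  MOV R0, R4  → R0 = 20  (save R4)
  MOV R4, R5  → R4 = 76  (R4 gets R5's value)
  MOV R5, R0  → R5 = 20  (R5 gets saved value)
Final: R5 = 20

20


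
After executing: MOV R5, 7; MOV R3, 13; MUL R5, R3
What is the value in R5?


Register state trace:
  MOV R5, 7  → R5 = 7
  MOV R3, 13  → R3 = 13
  MUL R5, R3  → R5 = 7 * 13 = 91
Final: R5 = 91

91


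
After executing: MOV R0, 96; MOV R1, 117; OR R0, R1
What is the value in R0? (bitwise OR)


Register state trace:
  MOV R0, 96  → R0 = 96 (0b01100000)
  MOV R1, 117  → R1 = 117 (0b01110101)
  OR R0, R1   → R0 = 96 OR 117 = 117 (0b01110101)
Final: R0 = 117

117


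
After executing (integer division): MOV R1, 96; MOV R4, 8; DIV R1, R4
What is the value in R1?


Register state trace:
  MOV R1, 96  → R1 = 96
  MOV R4, 8  → R4 = 8
  DIV R1, R4  → R1 = 96 // 8 = 12
Final: R1 = 12

12


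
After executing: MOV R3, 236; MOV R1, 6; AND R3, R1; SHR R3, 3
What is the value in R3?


Register state trace:
  MOV R3, 236  → R3 = 236 (0b11101100)
  MOV R1, 6  → R1 = 6 (0b00000110)
  AND R3, R1  → R3 = 236 AND 6 = 4 (0b00000100)
  SHR R3, 3  → R3 = 4 >> 3 = 0
Final: R3 = 0

0


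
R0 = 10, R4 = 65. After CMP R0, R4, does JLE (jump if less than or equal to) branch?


Trace:
  R0 = 10, R4 = 65
  CMP R0, R4  → compares 10 vs 65
  JLE checks: is 10 less than or equal to 65?
  10 < 65, so condition is true
Branch taken: Yes

Yes


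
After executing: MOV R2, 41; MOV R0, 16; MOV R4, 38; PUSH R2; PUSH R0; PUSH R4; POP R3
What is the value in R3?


Stack trace (top is rightmost):
  MOV R2, 41  → R2 = 41
  MOV R0, 16  → R0 = 16
  MOV R4, 38  → R4 = 38
  PUSH R2  → stack: [41]
  PUSH R0  → stack: [41, 16]
  PUSH R4  → stack: [41, 16, 38]
  POP R3  → R3 = 38, stack: [41, 16]
Final: R3 = 38

38


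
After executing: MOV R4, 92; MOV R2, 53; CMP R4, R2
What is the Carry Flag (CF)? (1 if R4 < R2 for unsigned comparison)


Register state trace:
  MOV R4, 92  → R4 = 92
  MOV R2, 53  → R2 = 53
  CMP R4, R2  → unsigned 92 - 53: no borrow
  92 >= 53, so CF = 0
CF = 0

0


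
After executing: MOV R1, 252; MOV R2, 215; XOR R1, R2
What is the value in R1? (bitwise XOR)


Register state trace:
  MOV R1, 252  → R1 = 252 (0b11111100)
  MOV R2, 215  → R2 = 215 (0b11010111)
  XOR R1, R2  → R1 = 252 XOR 215 = 43 (0b00101011)
Final: R1 = 43

43


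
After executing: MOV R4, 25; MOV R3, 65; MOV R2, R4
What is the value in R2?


Register state trace:
  MOV R4, 25  → R4 = 25
  MOV R3, 65  → R3 = 65
  MOV R2, R4  → R2 = 25
Final: R2 = 25

25


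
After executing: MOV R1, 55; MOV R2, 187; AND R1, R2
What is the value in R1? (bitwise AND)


Register state trace:
  MOV R1, 55  → R1 = 55 (0b00110111)
  MOV R2, 187  → R2 = 187 (0b10111011)
  AND R1, R2  → R1 = 55 AND 187 = 51 (0b00110011)
Final: R1 = 51

51


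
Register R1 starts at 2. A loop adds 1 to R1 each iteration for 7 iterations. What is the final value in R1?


Starting value: R1 = 2
  Iter 1: R1 = 2 + 1 = 3
  Iter 2: R1 = 3 + 1 = 4
  Iter 3: R1 = 4 + 1 = 5
  Iter 4: R1 = 5 + 1 = 6
  Iter 5: R1 = 6 + 1 = 7
  Iter 6: R1 = 7 + 1 = 8
  Iter 7: R1 = 8 + 1 = 9
Final: R1 = 9

9


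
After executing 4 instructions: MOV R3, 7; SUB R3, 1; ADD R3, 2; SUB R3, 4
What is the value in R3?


Register state trace:
  MOV R3, 7  → R3 = 7
  SUB R3, 1  → R3 = 7 - 1 = 6
  ADD R3, 2  → R3 = 6 + 2 = 8
  SUB R3, 4  → R3 = 8 - 4 = 4
Final: R3 = 4

4


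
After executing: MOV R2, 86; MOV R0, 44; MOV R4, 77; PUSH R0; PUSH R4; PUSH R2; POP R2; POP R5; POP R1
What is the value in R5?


Stack trace (top is rightmost):
  MOV R2, 86  → R2 = 86
  MOV R0, 44  → R0 = 44
  MOV R4, 77  → R4 = 77
  PUSH R0  → stack: [44]
  PUSH R4  → stack: [44, 77]
  PUSH R2  → stack: [44, 77, 86]
  POP R2  → R2 = 86, stack: [44, 77]
  POP R5  → R5 = 77, stack: [44]
  POP R1  → R1 = 44, stack: []
Final: R5 = 77

77


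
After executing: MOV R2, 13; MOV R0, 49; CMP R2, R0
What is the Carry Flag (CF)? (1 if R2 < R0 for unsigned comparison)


Register state trace:
  MOV R2, 13  → R2 = 13
  MOV R0, 49  → R0 = 49
  CMP R2, R0  → unsigned 13 - 49: borrow occurs
  13 < 49, so CF = 1
CF = 1

1


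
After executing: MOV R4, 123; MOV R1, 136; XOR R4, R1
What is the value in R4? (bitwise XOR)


Register state trace:
  MOV R4, 123  → R4 = 123 (0b01111011)
  MOV R1, 136  → R1 = 136 (0b10001000)
  XOR R4, R1  → R4 = 123 XOR 136 = 243 (0b11110011)
Final: R4 = 243

243


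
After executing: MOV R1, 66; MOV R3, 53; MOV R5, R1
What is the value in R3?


Register state trace:
  MOV R1, 66  → R1 = 66
  MOV R3, 53  → R3 = 53
  MOV R5, R1  → R5 = 66
Final: R3 = 53

53


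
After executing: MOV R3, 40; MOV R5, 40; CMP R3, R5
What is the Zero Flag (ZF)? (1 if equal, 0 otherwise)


Register state trace:
  MOV R3, 40  → R3 = 40
  MOV R5, 40  → R5 = 40
  CMP R3, R5  → computes 40 - 40 = 0
  Result is zero, so values are equal
ZF = 1

1


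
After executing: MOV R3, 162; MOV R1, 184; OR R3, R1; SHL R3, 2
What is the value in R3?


Register state trace:
  MOV R3, 162  → R3 = 162 (0b10100010)
  MOV R1, 184  → R1 = 184 (0b10111000)
  OR R3, R1  → R3 = 162 OR 184 = 186 (0b10111010)
  SHL R3, 2  → R3 = 186 << 2 = 744
Final: R3 = 744

744


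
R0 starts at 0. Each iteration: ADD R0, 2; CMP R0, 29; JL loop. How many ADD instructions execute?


Loop trace (R0 starts at 0, target 29, step 2):
  ADD #1: R0 = 0 + 2 = 2  → 2 < 29, loop
  ADD #2: R0 = 2 + 2 = 4  → 4 < 29, loop
  ADD #3: R0 = 4 + 2 = 6  → 6 < 29, loop
  ADD #4: R0 = 6 + 2 = 8  → 8 < 29, loop
  ADD #5: R0 = 8 + 2 = 10  → 10 < 29, loop
  ADD #6: R0 = 10 + 2 = 12  → 12 < 29, loop
  ADD #7: R0 = 12 + 2 = 14  → 14 < 29, loop
  ADD #8: R0 = 14 + 2 = 16  → 16 < 29, loop
  ADD #9: R0 = 16 + 2 = 18  → 18 < 29, loop
  ADD #10: R0 = 18 + 2 = 20  → 20 < 29, loop
  ADD #11: R0 = 20 + 2 = 22  → 22 < 29, loop
  ADD #12: R0 = 22 + 2 = 24  → 24 < 29, loop
  ADD #13: R0 = 24 + 2 = 26  → 26 < 29, loop
  ADD #14: R0 = 26 + 2 = 28  → 28 < 29, loop
  ADD #15: R0 = 28 + 2 = 30  → 30 >= 29, exit
Total ADD instructions: 15

15


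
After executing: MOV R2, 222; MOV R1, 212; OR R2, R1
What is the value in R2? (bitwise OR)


Register state trace:
  MOV R2, 222  → R2 = 222 (0b11011110)
  MOV R1, 212  → R1 = 212 (0b11010100)
  OR R2, R1   → R2 = 222 OR 212 = 222 (0b11011110)
Final: R2 = 222

222


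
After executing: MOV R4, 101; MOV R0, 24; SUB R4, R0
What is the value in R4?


Register state trace:
  MOV R4, 101  → R4 = 101
  MOV R0, 24  → R0 = 24
  SUB R4, R0  → R4 = 101 - 24 = 77
Final: R4 = 77

77


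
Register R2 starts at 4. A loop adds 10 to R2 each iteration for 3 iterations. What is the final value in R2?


Starting value: R2 = 4
  Iter 1: R2 = 4 + 10 = 14
  Iter 2: R2 = 14 + 10 = 24
  Iter 3: R2 = 24 + 10 = 34
Final: R2 = 34

34


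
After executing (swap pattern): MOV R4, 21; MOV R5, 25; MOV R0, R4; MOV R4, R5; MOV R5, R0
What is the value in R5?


Register state trace (swap pattern):
  MOV R4, 21  → R4 = 21
  MOV R5, 25  → R5 = 25
  MOV R0, R4  → R0 = 21  (save R4)
  MOV R4, R5  → R4 = 25  (R4 gets R5's value)
  MOV R5, R0  → R5 = 21  (R5 gets saved value)
Final: R5 = 21

21


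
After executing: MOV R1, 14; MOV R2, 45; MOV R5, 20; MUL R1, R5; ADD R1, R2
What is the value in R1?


Register state trace:
  MOV R1, 14  → R1 = 14
  MOV R2, 45  → R2 = 45
  MOV R5, 20  → R5 = 20
  MUL R1, R5  → R1 = 14 * 20 = 280
  ADD R1, R2  → R1 = 280 + 45 = 325
Final: R1 = 325

325


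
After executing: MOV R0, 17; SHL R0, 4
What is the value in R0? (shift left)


Register state trace:
  MOV R0, 17  → R0 = 17
  SHL R0, 4  → R0 = 17 << 4 = 17 * 2^4 = 272
Final: R0 = 272

272


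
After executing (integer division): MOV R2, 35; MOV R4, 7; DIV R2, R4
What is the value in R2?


Register state trace:
  MOV R2, 35  → R2 = 35
  MOV R4, 7  → R4 = 7
  DIV R2, R4  → R2 = 35 // 7 = 5
Final: R2 = 5

5


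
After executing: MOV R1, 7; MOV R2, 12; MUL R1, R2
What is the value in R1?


Register state trace:
  MOV R1, 7  → R1 = 7
  MOV R2, 12  → R2 = 12
  MUL R1, R2  → R1 = 7 * 12 = 84
Final: R1 = 84

84


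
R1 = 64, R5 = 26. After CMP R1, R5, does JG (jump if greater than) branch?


Trace:
  R1 = 64, R5 = 26
  CMP R1, R5  → compares 64 vs 26
  JG checks: is 64 greater than 26?
  64 > 26, so condition is true
Branch taken: Yes

Yes


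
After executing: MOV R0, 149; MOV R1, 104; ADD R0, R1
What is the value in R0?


Register state trace:
  MOV R0, 149  → R0 = 149
  MOV R1, 104  → R1 = 104
  ADD R0, R1  → R0 = 149 + 104 = 253
Final: R0 = 253

253


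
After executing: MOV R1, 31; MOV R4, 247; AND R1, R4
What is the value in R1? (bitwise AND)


Register state trace:
  MOV R1, 31  → R1 = 31 (0b00011111)
  MOV R4, 247  → R4 = 247 (0b11110111)
  AND R1, R4  → R1 = 31 AND 247 = 23 (0b00010111)
Final: R1 = 23

23


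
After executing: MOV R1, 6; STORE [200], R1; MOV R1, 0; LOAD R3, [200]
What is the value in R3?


Register and memory trace:
  MOV R1, 6  → R1 = 6
  STORE [200], R1  → mem[200] = 6
  MOV R1, 0  → R1 = 0
  LOAD R3, [200]  → R3 = mem[200] = 6
Final: R3 = 6

6


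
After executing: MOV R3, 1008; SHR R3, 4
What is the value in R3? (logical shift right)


Register state trace:
  MOV R3, 1008  → R3 = 1008
  SHR R3, 4  → R3 = 1008 >> 4 = 1008 // 2^4 = 63
Final: R3 = 63

63


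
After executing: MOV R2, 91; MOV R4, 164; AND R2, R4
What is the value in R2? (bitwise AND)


Register state trace:
  MOV R2, 91  → R2 = 91 (0b01011011)
  MOV R4, 164  → R4 = 164 (0b10100100)
  AND R2, R4  → R2 = 91 AND 164 = 0 (0b00000000)
Final: R2 = 0

0


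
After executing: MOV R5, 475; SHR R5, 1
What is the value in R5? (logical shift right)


Register state trace:
  MOV R5, 475  → R5 = 475
  SHR R5, 1  → R5 = 475 >> 1 = 475 // 2^1 = 237
Final: R5 = 237

237


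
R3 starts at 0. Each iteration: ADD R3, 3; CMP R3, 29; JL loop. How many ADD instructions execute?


Loop trace (R3 starts at 0, target 29, step 3):
  ADD #1: R3 = 0 + 3 = 3  → 3 < 29, loop
  ADD #2: R3 = 3 + 3 = 6  → 6 < 29, loop
  ADD #3: R3 = 6 + 3 = 9  → 9 < 29, loop
  ADD #4: R3 = 9 + 3 = 12  → 12 < 29, loop
  ADD #5: R3 = 12 + 3 = 15  → 15 < 29, loop
  ADD #6: R3 = 15 + 3 = 18  → 18 < 29, loop
  ADD #7: R3 = 18 + 3 = 21  → 21 < 29, loop
  ADD #8: R3 = 21 + 3 = 24  → 24 < 29, loop
  ADD #9: R3 = 24 + 3 = 27  → 27 < 29, loop
  ADD #10: R3 = 27 + 3 = 30  → 30 >= 29, exit
Total ADD instructions: 10

10


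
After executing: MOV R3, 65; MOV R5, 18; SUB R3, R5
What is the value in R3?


Register state trace:
  MOV R3, 65  → R3 = 65
  MOV R5, 18  → R5 = 18
  SUB R3, R5  → R3 = 65 - 18 = 47
Final: R3 = 47

47
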